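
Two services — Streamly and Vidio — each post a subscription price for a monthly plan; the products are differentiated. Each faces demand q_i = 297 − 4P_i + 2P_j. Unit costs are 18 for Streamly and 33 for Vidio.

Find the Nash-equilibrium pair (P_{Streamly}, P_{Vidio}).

Streamly's profit: π = (P_{Streamly} − 18)(297 − 4P_{Streamly} + 2P_{Vidio}).
∂π/∂P_{Streamly} = 369 − 8P_{Streamly} + 2P_{Vidio} = 0 ⇒ P_{Streamly} = 46.125 + 0.25P_{Vidio}.
Similarly P_{Vidio} = 53.625 + 0.25P_{Streamly}.
Solving the two reaction functions simultaneously: (1 − (0.25)(0.25))P_{Streamly} = 46.125 + 0.25·53.625, so 0.9375P_{Streamly} = 1905/32 and P_{Streamly} = 63.5.
Then P_{Vidio} = 53.625 + 0.25·63.5 = 69.5.

63.5, 69.5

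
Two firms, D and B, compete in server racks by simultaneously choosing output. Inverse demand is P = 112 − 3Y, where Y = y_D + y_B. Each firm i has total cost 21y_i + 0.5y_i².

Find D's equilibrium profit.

Firm D's profit: π = y_D(112 − 3(y_D + y_B)) − 21y_D − 0.5y_D².
∂π/∂y_D = 91 − 7y_D − 3y_B = 0, so y_D = 13 − (3/7)y_B.
The game is symmetric, so in equilibrium y_B = y_D: the reaction function gives (10/7)y_D = 13, hence y_D = 9.1.
Price P = 112 − 3·18.2 = 57.4.
D's profit: (57.4 − 21)·9.1 − 0.5(9.1)² = 289.835.

289.835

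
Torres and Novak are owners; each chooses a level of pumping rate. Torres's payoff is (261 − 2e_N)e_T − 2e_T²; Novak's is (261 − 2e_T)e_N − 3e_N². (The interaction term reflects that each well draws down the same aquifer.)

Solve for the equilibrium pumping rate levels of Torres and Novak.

Expanding Torres's payoff: 261e_T − 2e_Ne_T − 2e_T².
∂π/∂e_T = 261 − 2e_N − 4e_T = 0, so e_T = 65.25 − 0.5e_N.
Likewise for Novak: e_N = 43.5 − (1/3)e_T.
Substituting the second reaction function into the first: e_T = 65.25 − 0.5(43.5 − (1/3)e_T), which gives (5/6)e_T = 43.5 ⇒ e_T = 52.2.
Then e_N = 43.5 − (1/3)·52.2 = 26.1.

52.2, 26.1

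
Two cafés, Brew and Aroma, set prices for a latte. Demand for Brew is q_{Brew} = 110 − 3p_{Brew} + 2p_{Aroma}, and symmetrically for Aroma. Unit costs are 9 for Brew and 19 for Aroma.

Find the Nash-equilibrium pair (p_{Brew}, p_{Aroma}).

Brew's profit: π = (p_{Brew} − 9)(110 − 3p_{Brew} + 2p_{Aroma}).
∂π/∂p_{Brew} = 137 − 6p_{Brew} + 2p_{Aroma} = 0 ⇒ p_{Brew} = 137/6 + (1/3)p_{Aroma}.
Similarly p_{Aroma} = 167/6 + (1/3)p_{Brew}.
Solving the two reaction functions simultaneously: (1 − (1/3)(1/3))p_{Brew} = 137/6 + (1/3)·(167/6), so (8/9)p_{Brew} = 289/9 and p_{Brew} = 36.125.
Then p_{Aroma} = 167/6 + (1/3)·36.125 = 39.875.

36.125, 39.875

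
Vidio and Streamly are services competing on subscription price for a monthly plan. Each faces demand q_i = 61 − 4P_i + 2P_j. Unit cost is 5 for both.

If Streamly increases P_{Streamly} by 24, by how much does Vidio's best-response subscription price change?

Vidio's profit: π = (P_{Vidio} − 5)(61 − 4P_{Vidio} + 2P_{Streamly}).
∂π/∂P_{Vidio} = 81 − 8P_{Vidio} + 2P_{Streamly} = 0 ⇒ P_{Vidio} = 10.125 + 0.25P_{Streamly}.
The reaction-function slope is 0.25, so a 24-unit rise in P_{Streamly} moves P_{Vidio} by 0.25 × 24 = 6. Vidio's best response rises — the actions are strategic complements.

6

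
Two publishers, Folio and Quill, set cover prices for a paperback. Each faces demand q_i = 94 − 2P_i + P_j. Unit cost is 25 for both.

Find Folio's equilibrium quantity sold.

46

Folio's profit: π = (P_{Folio} − 25)(94 − 2P_{Folio} + P_{Quill}).
∂π/∂P_{Folio} = 144 − 4P_{Folio} + P_{Quill} = 0 ⇒ P_{Folio} = 36 + 0.25P_{Quill}.
The game is symmetric, so in equilibrium P_{Quill} = P_{Folio}: the reaction function gives 0.75P_{Folio} = 36, hence P_{Folio} = 48.
q_{Folio} = 94 − 2·48 + 48 = 46.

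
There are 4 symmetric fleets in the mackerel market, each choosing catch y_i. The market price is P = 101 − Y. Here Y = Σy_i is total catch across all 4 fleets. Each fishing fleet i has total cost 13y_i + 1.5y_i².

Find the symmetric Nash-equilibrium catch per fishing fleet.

A representative fishing fleet's profit is π_i = y_i(101 − Y) − 13y_i − 1.5y_i², with Y = y_i + Σ_{j≠i} y_j.
First-order condition: 88 − 5y_i − Σ_{j≠i} y_j = 0.
In a symmetric equilibrium every fishing fleet chooses the same y, so Σ_{j≠i} y_j = 3y. The condition becomes 88 − 8y = 0, giving y = 88/8 = 11.

11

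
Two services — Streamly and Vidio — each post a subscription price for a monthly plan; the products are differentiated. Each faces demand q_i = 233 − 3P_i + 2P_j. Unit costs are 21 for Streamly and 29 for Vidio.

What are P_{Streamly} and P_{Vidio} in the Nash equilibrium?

75.5, 78.5

Streamly's profit: π = (P_{Streamly} − 21)(233 − 3P_{Streamly} + 2P_{Vidio}).
∂π/∂P_{Streamly} = 296 − 6P_{Streamly} + 2P_{Vidio} = 0 ⇒ P_{Streamly} = 148/3 + (1/3)P_{Vidio}.
Similarly P_{Vidio} = 160/3 + (1/3)P_{Streamly}.
Substituting the second reaction function into the first: P_{Streamly} = 148/3 + (1/3)(160/3 + (1/3)P_{Streamly}), which gives (8/9)P_{Streamly} = 604/9 ⇒ P_{Streamly} = 75.5.
Then P_{Vidio} = 160/3 + (1/3)·75.5 = 78.5.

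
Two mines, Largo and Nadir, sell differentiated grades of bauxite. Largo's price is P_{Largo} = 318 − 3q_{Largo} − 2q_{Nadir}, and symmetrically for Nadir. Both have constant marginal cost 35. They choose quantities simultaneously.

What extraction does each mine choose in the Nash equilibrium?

Mine Largo's profit: π = q_{Largo}(318 − 3q_{Largo} − 2q_{Nadir}) − 35q_{Largo}.
∂π/∂q_{Largo} = 283 − 6q_{Largo} − 2q_{Nadir} = 0 ⇒ q_{Largo} = 283/6 − (1/3)q_{Nadir}.
The game is symmetric, so in equilibrium q_{Nadir} = q_{Largo}: the reaction function gives (4/3)q_{Largo} = 283/6, hence q_{Largo} = 35.375.

35.375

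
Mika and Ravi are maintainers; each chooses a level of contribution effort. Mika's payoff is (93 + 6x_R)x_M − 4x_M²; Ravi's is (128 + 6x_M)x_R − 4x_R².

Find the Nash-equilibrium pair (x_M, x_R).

54, 56.5

Expanding Mika's payoff: 93x_M + 6x_Rx_M − 4x_M².
∂π/∂x_M = 93 + 6x_R − 8x_M = 0, so x_M = 11.625 + 0.75x_R.
Likewise for Ravi: x_R = 16 + 0.75x_M.
Substituting the second reaction function into the first: x_M = 11.625 + 0.75(16 + 0.75x_M), which gives 0.4375x_M = 23.625 ⇒ x_M = 54.
Then x_R = 16 + 0.75·54 = 56.5.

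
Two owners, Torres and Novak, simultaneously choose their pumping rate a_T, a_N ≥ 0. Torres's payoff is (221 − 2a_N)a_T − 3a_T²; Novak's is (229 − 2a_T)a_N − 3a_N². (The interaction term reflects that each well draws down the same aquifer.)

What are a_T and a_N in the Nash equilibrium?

Expanding Torres's payoff: 221a_T − 2a_Na_T − 3a_T².
∂π/∂a_T = 221 − 2a_N − 6a_T = 0, so a_T = 221/6 − (1/3)a_N.
Likewise for Novak: a_N = 229/6 − (1/3)a_T.
Solving the two reaction functions simultaneously: (1 − (−1/3)(−1/3))a_T = 221/6 − (1/3)·(229/6), so (8/9)a_T = 217/9 and a_T = 27.125.
Then a_N = 229/6 − (1/3)·27.125 = 29.125.

27.125, 29.125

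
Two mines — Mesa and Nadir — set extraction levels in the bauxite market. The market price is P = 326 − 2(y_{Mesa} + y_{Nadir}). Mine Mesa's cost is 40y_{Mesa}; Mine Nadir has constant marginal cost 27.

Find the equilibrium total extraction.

97.5

Mine Mesa's profit: π = y_{Mesa}(326 − 2(y_{Mesa} + y_{Nadir})) − 40y_{Mesa}.
∂π/∂y_{Mesa} = 286 − 4y_{Mesa} − 2y_{Nadir} = 0, so y_{Mesa} = 71.5 − 0.5y_{Nadir}.
By the same steps for Nadir: y_{Nadir} = 74.75 − 0.5y_{Mesa}.
Plugging y_{Nadir} into Mesa's best response: y_{Mesa} = 71.5 − 0.5(74.75 − 0.5y_{Mesa}) ⇒ 0.75y_{Mesa} = 34.125, so y_{Mesa} = 45.5.
Then y_{Nadir} = 74.75 − 0.5·45.5 = 52.
Total extraction: 45.5 + 52 = 97.5.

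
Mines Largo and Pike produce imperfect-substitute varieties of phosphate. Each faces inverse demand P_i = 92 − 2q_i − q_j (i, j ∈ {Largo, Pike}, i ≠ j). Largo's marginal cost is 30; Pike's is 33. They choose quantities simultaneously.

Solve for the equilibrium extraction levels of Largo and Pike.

12.6, 11.6

Mine Largo's profit: π = q_{Largo}(92 − 2q_{Largo} − q_{Pike}) − 30q_{Largo}.
∂π/∂q_{Largo} = 62 − 4q_{Largo} − q_{Pike} = 0 ⇒ q_{Largo} = 15.5 − 0.25q_{Pike}.
Similarly q_{Pike} = 14.75 − 0.25q_{Largo}.
Substituting the second reaction function into the first: q_{Largo} = 15.5 − 0.25(14.75 − 0.25q_{Largo}), which gives 0.9375q_{Largo} = 11.8125 ⇒ q_{Largo} = 12.6.
Then q_{Pike} = 14.75 − 0.25·12.6 = 11.6.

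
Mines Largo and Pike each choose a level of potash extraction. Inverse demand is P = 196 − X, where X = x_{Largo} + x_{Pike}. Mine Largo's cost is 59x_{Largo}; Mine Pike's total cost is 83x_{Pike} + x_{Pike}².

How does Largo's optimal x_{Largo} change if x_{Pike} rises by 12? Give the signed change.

Mine Largo's profit: π = x_{Largo}(196 − (x_{Largo} + x_{Pike})) − 59x_{Largo}.
∂π/∂x_{Largo} = 137 − 2x_{Largo} − x_{Pike} = 0, so x_{Largo} = 68.5 − 0.5x_{Pike}.
The reaction-function slope is −0.5, so a 12-unit rise in x_{Pike} moves x_{Largo} by −0.5 × 12 = −6. Largo's best response falls — the actions are strategic substitutes.

-6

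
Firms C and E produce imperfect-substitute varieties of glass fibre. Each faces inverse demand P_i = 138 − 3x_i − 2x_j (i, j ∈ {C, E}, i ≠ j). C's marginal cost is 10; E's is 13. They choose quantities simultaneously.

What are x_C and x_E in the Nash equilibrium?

Firm C's profit: π = x_C(138 − 3x_C − 2x_E) − 10x_C.
∂π/∂x_C = 128 − 6x_C − 2x_E = 0 ⇒ x_C = 64/3 − (1/3)x_E.
Similarly x_E = 125/6 − (1/3)x_C.
Substituting the second reaction function into the first: x_C = 64/3 − (1/3)(125/6 − (1/3)x_C), which gives (8/9)x_C = 259/18 ⇒ x_C = 16.1875.
Then x_E = 125/6 − (1/3)·16.1875 = 15.4375.

16.1875, 15.4375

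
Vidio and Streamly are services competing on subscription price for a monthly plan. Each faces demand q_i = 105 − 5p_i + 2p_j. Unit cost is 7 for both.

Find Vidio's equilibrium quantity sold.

52.5

Vidio's profit: π = (p_{Vidio} − 7)(105 − 5p_{Vidio} + 2p_{Streamly}).
∂π/∂p_{Vidio} = 140 − 10p_{Vidio} + 2p_{Streamly} = 0 ⇒ p_{Vidio} = 14 + 0.2p_{Streamly}.
Setting p_{Vidio} = p_{Streamly} in the reaction function: p_{Vidio} = 14 + 0.2p_{Vidio}, so p_{Vidio} = 14 / 0.8 = 17.5.
q_{Vidio} = 105 − 5·17.5 + 2·17.5 = 52.5.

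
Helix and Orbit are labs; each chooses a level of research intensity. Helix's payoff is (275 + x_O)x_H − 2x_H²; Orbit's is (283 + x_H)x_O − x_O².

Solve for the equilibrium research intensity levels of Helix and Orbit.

119, 201

Expanding Helix's payoff: 275x_H + x_Ox_H − 2x_H².
∂π/∂x_H = 275 + x_O − 4x_H = 0, so x_H = 68.75 + 0.25x_O.
Likewise for Orbit: x_O = 141.5 + 0.5x_H.
Plugging x_O into Helix's best response: x_H = 68.75 + 0.25(141.5 + 0.5x_H) ⇒ 0.875x_H = 104.125, so x_H = 119.
Then x_O = 141.5 + 0.5·119 = 201.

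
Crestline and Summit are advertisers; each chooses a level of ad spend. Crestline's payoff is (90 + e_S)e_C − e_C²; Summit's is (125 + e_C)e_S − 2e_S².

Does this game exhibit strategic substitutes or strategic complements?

strategic complements

Expanding Crestline's payoff: 90e_C + e_Se_C − e_C².
∂π/∂e_C = 90 + e_S − 2e_C = 0, so e_C = 45 + 0.5e_S.
The best-response slope de_C/de_S = 0.5 > 0: the reaction function is upward-sloping, so the choices are strategic complements.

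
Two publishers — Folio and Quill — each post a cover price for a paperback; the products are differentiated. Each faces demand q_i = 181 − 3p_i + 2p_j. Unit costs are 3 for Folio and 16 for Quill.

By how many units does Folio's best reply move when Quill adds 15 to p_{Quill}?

5

Folio's profit: π = (p_{Folio} − 3)(181 − 3p_{Folio} + 2p_{Quill}).
∂π/∂p_{Folio} = 190 − 6p_{Folio} + 2p_{Quill} = 0 ⇒ p_{Folio} = 95/3 + (1/3)p_{Quill}.
The reaction-function slope is 1/3, so a 15-unit rise in p_{Quill} moves p_{Folio} by 1/3 × 15 = 5. Folio's best response rises — the actions are strategic complements.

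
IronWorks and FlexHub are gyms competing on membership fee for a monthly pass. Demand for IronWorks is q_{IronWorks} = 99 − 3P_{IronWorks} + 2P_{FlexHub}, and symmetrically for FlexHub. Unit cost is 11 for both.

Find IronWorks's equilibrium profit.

IronWorks's profit: π = (P_{IronWorks} − 11)(99 − 3P_{IronWorks} + 2P_{FlexHub}).
∂π/∂P_{IronWorks} = 132 − 6P_{IronWorks} + 2P_{FlexHub} = 0 ⇒ P_{IronWorks} = 22 + (1/3)P_{FlexHub}.
Setting P_{IronWorks} = P_{FlexHub} in the reaction function: P_{IronWorks} = 22 + (1/3)P_{IronWorks}, so P_{IronWorks} = 22 / (2/3) = 33.
q_{IronWorks} = 99 − 3·33 + 2·33 = 66.
Profit = (33 − 11)·66 = 1452.

1452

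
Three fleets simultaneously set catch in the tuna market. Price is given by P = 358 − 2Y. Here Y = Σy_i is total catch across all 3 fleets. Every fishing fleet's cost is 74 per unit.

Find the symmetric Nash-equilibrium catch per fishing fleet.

35.5

A representative fishing fleet's profit is π_i = y_i(358 − 2Y) − 74y_i, with Y = y_i + Σ_{j≠i} y_j.
First-order condition: 284 − 4y_i − 2Σ_{j≠i} y_j = 0.
With identical fishing fleets, set every y_j = y: then 284 − 4y − 4y = 0, i.e. y = 284/8 = 35.5.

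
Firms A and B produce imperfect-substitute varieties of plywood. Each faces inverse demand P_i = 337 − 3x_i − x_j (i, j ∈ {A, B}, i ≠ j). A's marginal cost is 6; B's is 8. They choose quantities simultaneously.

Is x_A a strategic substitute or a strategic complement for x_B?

Firm A's profit: π = x_A(337 − 3x_A − x_B) − 6x_A.
∂π/∂x_A = 331 − 6x_A − x_B = 0 ⇒ x_A = 331/6 − (1/6)x_B.
The best-response slope dx_A/dx_B = −1/6 < 0: the reaction function is downward-sloping, so the choices are strategic substitutes.

strategic substitutes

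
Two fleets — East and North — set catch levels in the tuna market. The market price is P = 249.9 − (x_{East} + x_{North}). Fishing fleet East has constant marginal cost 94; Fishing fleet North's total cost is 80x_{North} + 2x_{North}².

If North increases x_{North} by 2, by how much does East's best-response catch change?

-1

Fishing fleet East's profit: π = x_{East}(249.9 − (x_{East} + x_{North})) − 94x_{East}.
∂π/∂x_{East} = 155.9 − 2x_{East} − x_{North} = 0, so x_{East} = 77.95 − 0.5x_{North}.
The reaction-function slope is −0.5, so a 2-unit rise in x_{North} moves x_{East} by −0.5 × 2 = −1. East's best response falls — the actions are strategic substitutes.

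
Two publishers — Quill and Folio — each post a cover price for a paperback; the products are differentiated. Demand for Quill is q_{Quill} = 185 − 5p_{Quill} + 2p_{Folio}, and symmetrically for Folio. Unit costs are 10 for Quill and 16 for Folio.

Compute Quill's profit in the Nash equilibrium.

Quill's profit: π = (p_{Quill} − 10)(185 − 5p_{Quill} + 2p_{Folio}).
∂π/∂p_{Quill} = 235 − 10p_{Quill} + 2p_{Folio} = 0 ⇒ p_{Quill} = 23.5 + 0.2p_{Folio}.
Similarly p_{Folio} = 26.5 + 0.2p_{Quill}.
Substituting the second reaction function into the first: p_{Quill} = 23.5 + 0.2(26.5 + 0.2p_{Quill}), which gives 0.96p_{Quill} = 28.8 ⇒ p_{Quill} = 30.
Then p_{Folio} = 26.5 + 0.2·30 = 32.5.
q_{Quill} = 185 − 5·30 + 2·32.5 = 100.
Profit = (30 − 10)·100 = 2000.

2000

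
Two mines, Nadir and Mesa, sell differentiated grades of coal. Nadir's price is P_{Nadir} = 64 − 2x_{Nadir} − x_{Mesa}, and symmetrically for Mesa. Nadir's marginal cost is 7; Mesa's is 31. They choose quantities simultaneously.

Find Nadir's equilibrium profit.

Mine Nadir's profit: π = x_{Nadir}(64 − 2x_{Nadir} − x_{Mesa}) − 7x_{Nadir}.
∂π/∂x_{Nadir} = 57 − 4x_{Nadir} − x_{Mesa} = 0 ⇒ x_{Nadir} = 14.25 − 0.25x_{Mesa}.
Similarly x_{Mesa} = 8.25 − 0.25x_{Nadir}.
Solving the two reaction functions simultaneously: (1 − (−0.25)(−0.25))x_{Nadir} = 14.25 − 0.25·8.25, so 0.9375x_{Nadir} = 12.1875 and x_{Nadir} = 13.
Then x_{Mesa} = 8.25 − 0.25·13 = 5.
P_{Nadir} = 64 − 2·13 − 5 = 33.
Profit = (33 − 7)·13 = 338.

338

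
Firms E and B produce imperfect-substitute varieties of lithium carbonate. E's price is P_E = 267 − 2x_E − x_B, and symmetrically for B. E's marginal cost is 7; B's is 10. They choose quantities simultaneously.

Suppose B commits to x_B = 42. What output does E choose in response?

Firm E's profit: π = x_E(267 − 2x_E − x_B) − 7x_E.
∂π/∂x_E = 260 − 4x_E − x_B = 0 ⇒ x_E = 65 − 0.25x_B.
At x_B = 42: x_E = 65 − 0.25·42 = 54.5.

54.5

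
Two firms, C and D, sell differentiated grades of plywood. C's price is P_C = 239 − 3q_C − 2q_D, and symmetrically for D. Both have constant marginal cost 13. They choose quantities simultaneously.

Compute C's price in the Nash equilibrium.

Firm C's profit: π = q_C(239 − 3q_C − 2q_D) − 13q_C.
∂π/∂q_C = 226 − 6q_C − 2q_D = 0 ⇒ q_C = 113/3 − (1/3)q_D.
The game is symmetric, so in equilibrium q_D = q_C: the reaction function gives (4/3)q_C = 113/3, hence q_C = 28.25.
P_C = 239 − 3·28.25 − 2·28.25 = 97.75.

97.75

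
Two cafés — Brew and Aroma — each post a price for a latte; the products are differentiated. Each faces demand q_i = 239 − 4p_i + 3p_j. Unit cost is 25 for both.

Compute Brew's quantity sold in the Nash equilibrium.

Brew's profit: π = (p_{Brew} − 25)(239 − 4p_{Brew} + 3p_{Aroma}).
∂π/∂p_{Brew} = 339 − 8p_{Brew} + 3p_{Aroma} = 0 ⇒ p_{Brew} = 42.375 + 0.375p_{Aroma}.
By symmetry p_{Aroma} = p_{Brew}; substituting into the reaction function, 0.625p_{Brew} = 42.375 and p_{Brew} = 67.8.
q_{Brew} = 239 − 4·67.8 + 3·67.8 = 171.2.

171.2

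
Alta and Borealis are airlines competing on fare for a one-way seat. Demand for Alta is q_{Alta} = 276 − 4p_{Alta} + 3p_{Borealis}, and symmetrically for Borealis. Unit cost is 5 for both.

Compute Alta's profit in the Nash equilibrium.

Alta's profit: π = (p_{Alta} − 5)(276 − 4p_{Alta} + 3p_{Borealis}).
∂π/∂p_{Alta} = 296 − 8p_{Alta} + 3p_{Borealis} = 0 ⇒ p_{Alta} = 37 + 0.375p_{Borealis}.
By symmetry p_{Borealis} = p_{Alta}; substituting into the reaction function, 0.625p_{Alta} = 37 and p_{Alta} = 59.2.
q_{Alta} = 276 − 4·59.2 + 3·59.2 = 216.8.
Profit = (59.2 − 5)·216.8 = 11750.56.

11750.56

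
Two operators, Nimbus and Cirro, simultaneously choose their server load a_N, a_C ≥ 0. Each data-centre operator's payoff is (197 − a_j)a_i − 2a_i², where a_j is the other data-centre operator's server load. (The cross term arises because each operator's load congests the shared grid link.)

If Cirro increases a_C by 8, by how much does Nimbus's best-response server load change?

-2

Nimbus's payoff is (197 − a_C)a_N − 2a_N².
∂π/∂a_N = 197 − a_C − 4a_N = 0, so a_N = 49.25 − 0.25a_C.
The reaction-function slope is −0.25, so an 8-unit rise in a_C moves a_N by −0.25 × 8 = −2. Nimbus's best response falls — the actions are strategic substitutes.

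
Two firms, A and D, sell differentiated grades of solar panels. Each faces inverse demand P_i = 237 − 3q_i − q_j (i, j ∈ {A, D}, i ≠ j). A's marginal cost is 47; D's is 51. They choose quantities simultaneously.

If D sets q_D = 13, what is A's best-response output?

Firm A's profit: π = q_A(237 − 3q_A − q_D) − 47q_A.
∂π/∂q_A = 190 − 6q_A − q_D = 0 ⇒ q_A = 95/3 − (1/6)q_D.
At q_D = 13: q_A = 95/3 − (1/6)·13 = 29.5.

29.5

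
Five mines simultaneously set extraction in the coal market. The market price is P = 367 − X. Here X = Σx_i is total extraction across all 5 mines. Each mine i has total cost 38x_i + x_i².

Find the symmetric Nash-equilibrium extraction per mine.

41.125

A representative mine's profit is π_i = x_i(367 − X) − 38x_i − x_i², with X = x_i + Σ_{j≠i} x_j.
First-order condition: 329 − 4x_i − Σ_{j≠i} x_j = 0.
Imposing symmetry (x_j = x for all j) turns Σ_{j≠i} x_j into 4x, so 329 = 8x and x = 41.125.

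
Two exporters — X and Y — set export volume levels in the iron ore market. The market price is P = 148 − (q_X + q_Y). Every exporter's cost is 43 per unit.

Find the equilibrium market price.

78

Exporter X's profit: π = q_X(148 − (q_X + q_Y)) − 43q_X.
∂π/∂q_X = 105 − 2q_X − q_Y = 0, so q_X = 52.5 − 0.5q_Y.
The game is symmetric, so in equilibrium q_Y = q_X: the reaction function gives 1.5q_X = 52.5, hence q_X = 35.
Equilibrium price: P = 148 − 70 = 78.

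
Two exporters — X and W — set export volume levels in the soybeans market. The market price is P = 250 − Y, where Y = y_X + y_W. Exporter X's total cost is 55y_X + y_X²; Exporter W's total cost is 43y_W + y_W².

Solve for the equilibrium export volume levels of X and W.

Exporter X's profit: π = y_X(250 − (y_X + y_W)) − 55y_X − y_X².
∂π/∂y_X = 195 − 4y_X − y_W = 0, so y_X = 48.75 − 0.25y_W.
By the same steps for W: y_W = 51.75 − 0.25y_X.
Plugging y_W into X's best response: y_X = 48.75 − 0.25(51.75 − 0.25y_X) ⇒ 0.9375y_X = 35.8125, so y_X = 38.2.
Then y_W = 51.75 − 0.25·38.2 = 42.2.

38.2, 42.2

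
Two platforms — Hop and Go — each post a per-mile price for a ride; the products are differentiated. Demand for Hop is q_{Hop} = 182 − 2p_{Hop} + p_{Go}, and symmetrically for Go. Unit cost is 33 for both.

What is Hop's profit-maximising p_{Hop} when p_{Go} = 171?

104.75

Hop's profit: π = (p_{Hop} − 33)(182 − 2p_{Hop} + p_{Go}).
∂π/∂p_{Hop} = 248 − 4p_{Hop} + p_{Go} = 0 ⇒ p_{Hop} = 62 + 0.25p_{Go}.
At p_{Go} = 171: p_{Hop} = 62 + 0.25·171 = 104.75.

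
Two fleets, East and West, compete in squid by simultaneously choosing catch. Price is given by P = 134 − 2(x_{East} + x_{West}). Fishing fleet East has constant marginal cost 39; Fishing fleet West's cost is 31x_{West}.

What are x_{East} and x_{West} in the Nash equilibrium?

14.5, 18.5

Fishing fleet East's profit: π = x_{East}(134 − 2(x_{East} + x_{West})) − 39x_{East}.
∂π/∂x_{East} = 95 − 4x_{East} − 2x_{West} = 0, so x_{East} = 23.75 − 0.5x_{West}.
By the same steps for West: x_{West} = 25.75 − 0.5x_{East}.
Plugging x_{West} into East's best response: x_{East} = 23.75 − 0.5(25.75 − 0.5x_{East}) ⇒ 0.75x_{East} = 10.875, so x_{East} = 14.5.
Then x_{West} = 25.75 − 0.5·14.5 = 18.5.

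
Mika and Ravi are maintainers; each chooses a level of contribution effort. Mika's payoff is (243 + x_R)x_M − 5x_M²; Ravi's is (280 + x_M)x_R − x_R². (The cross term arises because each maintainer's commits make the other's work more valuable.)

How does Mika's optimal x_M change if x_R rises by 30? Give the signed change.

Expanding Mika's payoff: 243x_M + x_Rx_M − 5x_M².
∂π/∂x_M = 243 + x_R − 10x_M = 0, so x_M = 24.3 + 0.1x_R.
The reaction-function slope is 0.1, so a 30-unit rise in x_R moves x_M by 0.1 × 30 = 3. Mika's best response rises — the actions are strategic complements.

3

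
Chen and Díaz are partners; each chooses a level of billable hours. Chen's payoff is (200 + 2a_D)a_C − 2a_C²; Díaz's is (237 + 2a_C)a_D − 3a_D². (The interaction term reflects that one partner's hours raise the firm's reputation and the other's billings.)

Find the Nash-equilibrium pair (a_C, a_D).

83.7, 67.4

Expanding Chen's payoff: 200a_C + 2a_Da_C − 2a_C².
∂π/∂a_C = 200 + 2a_D − 4a_C = 0, so a_C = 50 + 0.5a_D.
Likewise for Díaz: a_D = 39.5 + (1/3)a_C.
Solving the two reaction functions simultaneously: (1 − (0.5)(1/3))a_C = 50 + 0.5·39.5, so (5/6)a_C = 69.75 and a_C = 83.7.
Then a_D = 39.5 + (1/3)·83.7 = 67.4.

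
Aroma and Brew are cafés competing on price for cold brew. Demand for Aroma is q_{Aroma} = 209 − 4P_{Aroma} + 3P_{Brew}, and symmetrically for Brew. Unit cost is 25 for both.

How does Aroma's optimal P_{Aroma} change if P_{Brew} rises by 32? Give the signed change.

Aroma's profit: π = (P_{Aroma} − 25)(209 − 4P_{Aroma} + 3P_{Brew}).
∂π/∂P_{Aroma} = 309 − 8P_{Aroma} + 3P_{Brew} = 0 ⇒ P_{Aroma} = 38.625 + 0.375P_{Brew}.
The reaction-function slope is 0.375, so a 32-unit rise in P_{Brew} moves P_{Aroma} by 0.375 × 32 = 12. Aroma's best response rises — the actions are strategic complements.

12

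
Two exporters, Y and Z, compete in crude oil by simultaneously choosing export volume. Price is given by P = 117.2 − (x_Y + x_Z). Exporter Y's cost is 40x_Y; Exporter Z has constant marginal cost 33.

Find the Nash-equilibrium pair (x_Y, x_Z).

Exporter Y's profit: π = x_Y(117.2 − (x_Y + x_Z)) − 40x_Y.
∂π/∂x_Y = 77.2 − 2x_Y − x_Z = 0, so x_Y = 38.6 − 0.5x_Z.
By the same steps for Z: x_Z = 42.1 − 0.5x_Y.
Plugging x_Z into Y's best response: x_Y = 38.6 − 0.5(42.1 − 0.5x_Y) ⇒ 0.75x_Y = 17.55, so x_Y = 23.4.
Then x_Z = 42.1 − 0.5·23.4 = 30.4.

23.4, 30.4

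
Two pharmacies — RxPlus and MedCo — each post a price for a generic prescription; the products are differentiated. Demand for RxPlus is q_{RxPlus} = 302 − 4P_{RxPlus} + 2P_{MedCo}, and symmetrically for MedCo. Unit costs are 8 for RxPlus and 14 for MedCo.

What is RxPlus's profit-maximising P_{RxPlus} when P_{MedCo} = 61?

57

RxPlus's profit: π = (P_{RxPlus} − 8)(302 − 4P_{RxPlus} + 2P_{MedCo}).
∂π/∂P_{RxPlus} = 334 − 8P_{RxPlus} + 2P_{MedCo} = 0 ⇒ P_{RxPlus} = 41.75 + 0.25P_{MedCo}.
At P_{MedCo} = 61: P_{RxPlus} = 41.75 + 0.25·61 = 57.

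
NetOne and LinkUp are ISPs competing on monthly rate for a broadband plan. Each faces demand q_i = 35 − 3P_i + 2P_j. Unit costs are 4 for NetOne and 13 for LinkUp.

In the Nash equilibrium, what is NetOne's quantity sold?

28.3125

NetOne's profit: π = (P_{NetOne} − 4)(35 − 3P_{NetOne} + 2P_{LinkUp}).
∂π/∂P_{NetOne} = 47 − 6P_{NetOne} + 2P_{LinkUp} = 0 ⇒ P_{NetOne} = 47/6 + (1/3)P_{LinkUp}.
Similarly P_{LinkUp} = 37/3 + (1/3)P_{NetOne}.
Substituting the second reaction function into the first: P_{NetOne} = 47/6 + (1/3)(37/3 + (1/3)P_{NetOne}), which gives (8/9)P_{NetOne} = 215/18 ⇒ P_{NetOne} = 13.4375.
Then P_{LinkUp} = 37/3 + (1/3)·13.4375 = 16.8125.
q_{NetOne} = 35 − 3·13.4375 + 2·16.8125 = 28.3125.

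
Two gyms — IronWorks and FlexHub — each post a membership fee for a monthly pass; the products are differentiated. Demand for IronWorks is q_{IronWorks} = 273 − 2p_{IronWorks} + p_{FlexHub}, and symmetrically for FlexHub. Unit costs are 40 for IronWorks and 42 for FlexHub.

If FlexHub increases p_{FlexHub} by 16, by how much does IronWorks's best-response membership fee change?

4

IronWorks's profit: π = (p_{IronWorks} − 40)(273 − 2p_{IronWorks} + p_{FlexHub}).
∂π/∂p_{IronWorks} = 353 − 4p_{IronWorks} + p_{FlexHub} = 0 ⇒ p_{IronWorks} = 88.25 + 0.25p_{FlexHub}.
The reaction-function slope is 0.25, so a 16-unit rise in p_{FlexHub} moves p_{IronWorks} by 0.25 × 16 = 4. IronWorks's best response rises — the actions are strategic complements.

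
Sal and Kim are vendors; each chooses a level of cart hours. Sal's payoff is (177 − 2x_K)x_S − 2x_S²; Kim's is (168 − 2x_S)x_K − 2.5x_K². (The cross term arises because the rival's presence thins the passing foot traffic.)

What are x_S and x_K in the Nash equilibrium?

Expanding Sal's payoff: 177x_S − 2x_Kx_S − 2x_S².
∂π/∂x_S = 177 − 2x_K − 4x_S = 0, so x_S = 44.25 − 0.5x_K.
Likewise for Kim: x_K = 33.6 − 0.4x_S.
Solving the two reaction functions simultaneously: (1 − (−0.5)(−0.4))x_S = 44.25 − 0.5·33.6, so 0.8x_S = 27.45 and x_S = 34.3125.
Then x_K = 33.6 − 0.4·34.3125 = 19.875.

34.3125, 19.875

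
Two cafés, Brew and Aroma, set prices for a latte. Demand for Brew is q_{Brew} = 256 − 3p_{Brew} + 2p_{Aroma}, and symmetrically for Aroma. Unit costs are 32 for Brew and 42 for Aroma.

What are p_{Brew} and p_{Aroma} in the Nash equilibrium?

89.875, 93.625

Brew's profit: π = (p_{Brew} − 32)(256 − 3p_{Brew} + 2p_{Aroma}).
∂π/∂p_{Brew} = 352 − 6p_{Brew} + 2p_{Aroma} = 0 ⇒ p_{Brew} = 176/3 + (1/3)p_{Aroma}.
Similarly p_{Aroma} = 191/3 + (1/3)p_{Brew}.
Substituting the second reaction function into the first: p_{Brew} = 176/3 + (1/3)(191/3 + (1/3)p_{Brew}), which gives (8/9)p_{Brew} = 719/9 ⇒ p_{Brew} = 89.875.
Then p_{Aroma} = 191/3 + (1/3)·89.875 = 93.625.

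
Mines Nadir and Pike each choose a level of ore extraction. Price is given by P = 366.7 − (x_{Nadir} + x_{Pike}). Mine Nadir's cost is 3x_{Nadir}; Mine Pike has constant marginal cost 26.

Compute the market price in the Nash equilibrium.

Mine Nadir's profit: π = x_{Nadir}(366.7 − (x_{Nadir} + x_{Pike})) − 3x_{Nadir}.
∂π/∂x_{Nadir} = 363.7 − 2x_{Nadir} − x_{Pike} = 0, so x_{Nadir} = 181.85 − 0.5x_{Pike}.
By the same steps for Pike: x_{Pike} = 170.35 − 0.5x_{Nadir}.
Solving the two reaction functions simultaneously: (1 − (−0.5)(−0.5))x_{Nadir} = 181.85 − 0.5·170.35, so 0.75x_{Nadir} = 96.675 and x_{Nadir} = 128.9.
Then x_{Pike} = 170.35 − 0.5·128.9 = 105.9.
Equilibrium price: P = 366.7 − 234.8 = 131.9.

131.9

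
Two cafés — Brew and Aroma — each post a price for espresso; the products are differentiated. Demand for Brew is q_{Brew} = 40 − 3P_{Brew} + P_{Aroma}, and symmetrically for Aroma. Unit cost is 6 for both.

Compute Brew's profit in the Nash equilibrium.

Brew's profit: π = (P_{Brew} − 6)(40 − 3P_{Brew} + P_{Aroma}).
∂π/∂P_{Brew} = 58 − 6P_{Brew} + P_{Aroma} = 0 ⇒ P_{Brew} = 29/3 + (1/6)P_{Aroma}.
By symmetry P_{Aroma} = P_{Brew}; substituting into the reaction function, (5/6)P_{Brew} = 29/3 and P_{Brew} = 11.6.
q_{Brew} = 40 − 3·11.6 + 11.6 = 16.8.
Profit = (11.6 − 6)·16.8 = 94.08.

94.08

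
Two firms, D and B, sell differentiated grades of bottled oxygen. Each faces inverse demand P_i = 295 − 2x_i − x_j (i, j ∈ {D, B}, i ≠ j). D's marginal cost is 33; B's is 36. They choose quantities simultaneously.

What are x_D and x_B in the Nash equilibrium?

Firm D's profit: π = x_D(295 − 2x_D − x_B) − 33x_D.
∂π/∂x_D = 262 − 4x_D − x_B = 0 ⇒ x_D = 65.5 − 0.25x_B.
Similarly x_B = 64.75 − 0.25x_D.
Substituting the second reaction function into the first: x_D = 65.5 − 0.25(64.75 − 0.25x_D), which gives 0.9375x_D = 49.3125 ⇒ x_D = 52.6.
Then x_B = 64.75 − 0.25·52.6 = 51.6.

52.6, 51.6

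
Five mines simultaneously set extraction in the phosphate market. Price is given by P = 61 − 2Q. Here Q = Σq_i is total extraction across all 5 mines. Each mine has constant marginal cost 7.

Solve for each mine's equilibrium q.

A representative mine's profit is π_i = q_i(61 − 2Q) − 7q_i, with Q = q_i + Σ_{j≠i} q_j.
First-order condition: 54 − 4q_i − 2Σ_{j≠i} q_j = 0.
Imposing symmetry (q_j = q for all j) turns Σ_{j≠i} q_j into 4q, so 54 = 12q and q = 4.5.

4.5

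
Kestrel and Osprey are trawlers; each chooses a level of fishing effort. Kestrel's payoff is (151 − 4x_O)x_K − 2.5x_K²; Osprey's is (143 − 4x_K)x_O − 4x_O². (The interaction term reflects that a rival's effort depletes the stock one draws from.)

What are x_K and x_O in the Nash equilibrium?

Expanding Kestrel's payoff: 151x_K − 4x_Ox_K − 2.5x_K².
∂π/∂x_K = 151 − 4x_O − 5x_K = 0, so x_K = 30.2 − 0.8x_O.
Likewise for Osprey: x_O = 17.875 − 0.5x_K.
Solving the two reaction functions simultaneously: (1 − (−0.8)(−0.5))x_K = 30.2 − 0.8·17.875, so 0.6x_K = 15.9 and x_K = 26.5.
Then x_O = 17.875 − 0.5·26.5 = 4.625.

26.5, 4.625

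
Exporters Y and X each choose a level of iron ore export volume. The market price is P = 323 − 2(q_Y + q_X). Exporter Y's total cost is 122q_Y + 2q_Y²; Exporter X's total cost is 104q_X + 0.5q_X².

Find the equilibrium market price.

Exporter Y's profit: π = q_Y(323 − 2(q_Y + q_X)) − 122q_Y − 2q_Y².
∂π/∂q_Y = 201 − 8q_Y − 2q_X = 0, so q_Y = 25.125 − 0.25q_X.
For X: ∂π/∂q_X = 219 − 5q_X − 2q_Y = 0 ⇒ q_X = 43.8 − 0.4q_Y.
Plugging q_X into Y's best response: q_Y = 25.125 − 0.25(43.8 − 0.4q_Y) ⇒ 0.9q_Y = 14.175, so q_Y = 15.75.
Then q_X = 43.8 − 0.4·15.75 = 37.5.
Equilibrium price: P = 323 − 2·53.25 = 216.5.

216.5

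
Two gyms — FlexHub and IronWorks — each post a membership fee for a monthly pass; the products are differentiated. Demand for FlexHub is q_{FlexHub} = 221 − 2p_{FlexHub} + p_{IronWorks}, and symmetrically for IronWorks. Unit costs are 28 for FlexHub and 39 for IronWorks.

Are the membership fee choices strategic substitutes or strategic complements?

strategic complements

FlexHub's profit: π = (p_{FlexHub} − 28)(221 − 2p_{FlexHub} + p_{IronWorks}).
∂π/∂p_{FlexHub} = 277 − 4p_{FlexHub} + p_{IronWorks} = 0 ⇒ p_{FlexHub} = 69.25 + 0.25p_{IronWorks}.
The best-response slope dp_{FlexHub}/dp_{IronWorks} = 0.25 > 0: the reaction function is upward-sloping, so the choices are strategic complements.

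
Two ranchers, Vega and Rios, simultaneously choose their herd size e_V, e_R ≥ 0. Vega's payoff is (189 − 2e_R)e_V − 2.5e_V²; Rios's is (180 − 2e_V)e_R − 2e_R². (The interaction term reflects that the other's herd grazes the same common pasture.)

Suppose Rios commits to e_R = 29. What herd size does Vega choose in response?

Expanding Vega's payoff: 189e_V − 2e_Re_V − 2.5e_V².
∂π/∂e_V = 189 − 2e_R − 5e_V = 0, so e_V = 37.8 − 0.4e_R.
At e_R = 29: e_V = 37.8 − 0.4·29 = 26.2.

26.2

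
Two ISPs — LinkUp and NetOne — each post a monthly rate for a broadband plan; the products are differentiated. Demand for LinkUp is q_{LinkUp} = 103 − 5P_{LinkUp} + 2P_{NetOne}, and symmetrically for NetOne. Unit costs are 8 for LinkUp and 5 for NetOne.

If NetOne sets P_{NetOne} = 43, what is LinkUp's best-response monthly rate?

LinkUp's profit: π = (P_{LinkUp} − 8)(103 − 5P_{LinkUp} + 2P_{NetOne}).
∂π/∂P_{LinkUp} = 143 − 10P_{LinkUp} + 2P_{NetOne} = 0 ⇒ P_{LinkUp} = 14.3 + 0.2P_{NetOne}.
At P_{NetOne} = 43: P_{LinkUp} = 14.3 + 0.2·43 = 22.9.

22.9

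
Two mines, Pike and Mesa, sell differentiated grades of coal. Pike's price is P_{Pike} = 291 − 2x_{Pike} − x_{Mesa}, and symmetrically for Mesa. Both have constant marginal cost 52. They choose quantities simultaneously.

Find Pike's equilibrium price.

147.6

Mine Pike's profit: π = x_{Pike}(291 − 2x_{Pike} − x_{Mesa}) − 52x_{Pike}.
∂π/∂x_{Pike} = 239 − 4x_{Pike} − x_{Mesa} = 0 ⇒ x_{Pike} = 59.75 − 0.25x_{Mesa}.
Setting x_{Pike} = x_{Mesa} in the reaction function: x_{Pike} = 59.75 − 0.25x_{Pike}, so x_{Pike} = 59.75 / 1.25 = 47.8.
P_{Pike} = 291 − 2·47.8 − 47.8 = 147.6.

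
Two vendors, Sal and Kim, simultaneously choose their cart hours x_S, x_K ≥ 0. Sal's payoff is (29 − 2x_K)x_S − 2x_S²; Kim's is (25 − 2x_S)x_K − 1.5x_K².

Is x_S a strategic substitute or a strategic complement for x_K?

Expanding Sal's payoff: 29x_S − 2x_Kx_S − 2x_S².
∂π/∂x_S = 29 − 2x_K − 4x_S = 0, so x_S = 7.25 − 0.5x_K.
The best-response slope dx_S/dx_K = −0.5 < 0: the reaction function is downward-sloping, so the choices are strategic substitutes.

strategic substitutes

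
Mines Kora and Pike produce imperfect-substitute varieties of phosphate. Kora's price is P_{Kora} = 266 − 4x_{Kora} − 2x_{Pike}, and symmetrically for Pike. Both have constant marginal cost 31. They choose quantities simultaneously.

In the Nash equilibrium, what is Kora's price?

Mine Kora's profit: π = x_{Kora}(266 − 4x_{Kora} − 2x_{Pike}) − 31x_{Kora}.
∂π/∂x_{Kora} = 235 − 8x_{Kora} − 2x_{Pike} = 0 ⇒ x_{Kora} = 29.375 − 0.25x_{Pike}.
By symmetry x_{Pike} = x_{Kora}; substituting into the reaction function, 1.25x_{Kora} = 29.375 and x_{Kora} = 23.5.
P_{Kora} = 266 − 4·23.5 − 2·23.5 = 125.

125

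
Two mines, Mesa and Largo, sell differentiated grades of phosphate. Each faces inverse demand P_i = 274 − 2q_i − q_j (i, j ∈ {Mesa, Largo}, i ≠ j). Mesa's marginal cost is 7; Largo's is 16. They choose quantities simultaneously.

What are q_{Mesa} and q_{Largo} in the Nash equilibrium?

Mine Mesa's profit: π = q_{Mesa}(274 − 2q_{Mesa} − q_{Largo}) − 7q_{Mesa}.
∂π/∂q_{Mesa} = 267 − 4q_{Mesa} − q_{Largo} = 0 ⇒ q_{Mesa} = 66.75 − 0.25q_{Largo}.
Similarly q_{Largo} = 64.5 − 0.25q_{Mesa}.
Substituting the second reaction function into the first: q_{Mesa} = 66.75 − 0.25(64.5 − 0.25q_{Mesa}), which gives 0.9375q_{Mesa} = 50.625 ⇒ q_{Mesa} = 54.
Then q_{Largo} = 64.5 − 0.25·54 = 51.

54, 51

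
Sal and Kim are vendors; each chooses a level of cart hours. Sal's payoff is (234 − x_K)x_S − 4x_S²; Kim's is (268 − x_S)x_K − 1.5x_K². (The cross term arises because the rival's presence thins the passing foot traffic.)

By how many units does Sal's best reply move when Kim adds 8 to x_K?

-1

Expanding Sal's payoff: 234x_S − x_Kx_S − 4x_S².
∂π/∂x_S = 234 − x_K − 8x_S = 0, so x_S = 29.25 − 0.125x_K.
The reaction-function slope is −0.125, so an 8-unit rise in x_K moves x_S by −0.125 × 8 = −1. Sal's best response falls — the actions are strategic substitutes.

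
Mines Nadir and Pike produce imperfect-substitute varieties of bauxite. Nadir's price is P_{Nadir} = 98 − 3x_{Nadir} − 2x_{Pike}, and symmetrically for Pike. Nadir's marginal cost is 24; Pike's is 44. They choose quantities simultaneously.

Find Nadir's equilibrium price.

Mine Nadir's profit: π = x_{Nadir}(98 − 3x_{Nadir} − 2x_{Pike}) − 24x_{Nadir}.
∂π/∂x_{Nadir} = 74 − 6x_{Nadir} − 2x_{Pike} = 0 ⇒ x_{Nadir} = 37/3 − (1/3)x_{Pike}.
Similarly x_{Pike} = 9 − (1/3)x_{Nadir}.
Plugging x_{Pike} into Nadir's best response: x_{Nadir} = 37/3 − (1/3)(9 − (1/3)x_{Nadir}) ⇒ (8/9)x_{Nadir} = 28/3, so x_{Nadir} = 10.5.
Then x_{Pike} = 9 − (1/3)·10.5 = 5.5.
P_{Nadir} = 98 − 3·10.5 − 2·5.5 = 55.5.

55.5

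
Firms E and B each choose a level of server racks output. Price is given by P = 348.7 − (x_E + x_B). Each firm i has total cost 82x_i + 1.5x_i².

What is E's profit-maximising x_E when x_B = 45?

44.34

Firm E's profit: π = x_E(348.7 − (x_E + x_B)) − 82x_E − 1.5x_E².
∂π/∂x_E = 266.7 − 5x_E − x_B = 0, so x_E = 53.34 − 0.2x_B.
At x_B = 45: x_E = 53.34 − 0.2·45 = 44.34.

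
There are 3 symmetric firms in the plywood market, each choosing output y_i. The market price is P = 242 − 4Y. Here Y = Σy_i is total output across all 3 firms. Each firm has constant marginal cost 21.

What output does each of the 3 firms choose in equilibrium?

A representative firm's profit is π_i = y_i(242 − 4Y) − 21y_i, with Y = y_i + Σ_{j≠i} y_j.
First-order condition: 221 − 8y_i − 4Σ_{j≠i} y_j = 0.
In a symmetric equilibrium every firm chooses the same y, so Σ_{j≠i} y_j = 2y. The condition becomes 221 − 16y = 0, giving y = 221/16 = 13.8125.

13.8125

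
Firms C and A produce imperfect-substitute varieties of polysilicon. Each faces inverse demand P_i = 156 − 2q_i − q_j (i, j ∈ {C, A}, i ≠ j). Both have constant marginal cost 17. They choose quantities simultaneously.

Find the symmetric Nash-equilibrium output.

27.8

Firm C's profit: π = q_C(156 − 2q_C − q_A) − 17q_C.
∂π/∂q_C = 139 − 4q_C − q_A = 0 ⇒ q_C = 34.75 − 0.25q_A.
Setting q_C = q_A in the reaction function: q_C = 34.75 − 0.25q_C, so q_C = 34.75 / 1.25 = 27.8.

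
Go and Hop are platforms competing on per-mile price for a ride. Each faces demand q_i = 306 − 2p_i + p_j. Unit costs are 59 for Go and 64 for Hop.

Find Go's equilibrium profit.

13778

Go's profit: π = (p_{Go} − 59)(306 − 2p_{Go} + p_{Hop}).
∂π/∂p_{Go} = 424 − 4p_{Go} + p_{Hop} = 0 ⇒ p_{Go} = 106 + 0.25p_{Hop}.
Similarly p_{Hop} = 108.5 + 0.25p_{Go}.
Substituting the second reaction function into the first: p_{Go} = 106 + 0.25(108.5 + 0.25p_{Go}), which gives 0.9375p_{Go} = 133.125 ⇒ p_{Go} = 142.
Then p_{Hop} = 108.5 + 0.25·142 = 144.
q_{Go} = 306 − 2·142 + 144 = 166.
Profit = (142 − 59)·166 = 13778.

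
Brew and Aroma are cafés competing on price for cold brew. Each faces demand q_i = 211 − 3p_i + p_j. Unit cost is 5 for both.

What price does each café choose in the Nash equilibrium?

Brew's profit: π = (p_{Brew} − 5)(211 − 3p_{Brew} + p_{Aroma}).
∂π/∂p_{Brew} = 226 − 6p_{Brew} + p_{Aroma} = 0 ⇒ p_{Brew} = 113/3 + (1/6)p_{Aroma}.
By symmetry p_{Aroma} = p_{Brew}; substituting into the reaction function, (5/6)p_{Brew} = 113/3 and p_{Brew} = 45.2.

45.2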